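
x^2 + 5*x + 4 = (x + 1)*(x + 4)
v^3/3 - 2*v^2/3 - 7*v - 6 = (v/3 + 1/3)*(v - 6)*(v + 3)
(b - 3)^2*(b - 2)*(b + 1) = b^4 - 7*b^3 + 13*b^2 + 3*b - 18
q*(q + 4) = q^2 + 4*q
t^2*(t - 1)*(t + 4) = t^4 + 3*t^3 - 4*t^2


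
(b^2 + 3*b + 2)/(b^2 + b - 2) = (b + 1)/(b - 1)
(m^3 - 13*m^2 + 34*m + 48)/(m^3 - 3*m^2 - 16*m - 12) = (m - 8)/(m + 2)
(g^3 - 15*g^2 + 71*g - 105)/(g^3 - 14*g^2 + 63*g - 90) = (g - 7)/(g - 6)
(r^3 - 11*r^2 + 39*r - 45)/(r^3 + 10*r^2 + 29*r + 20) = (r^3 - 11*r^2 + 39*r - 45)/(r^3 + 10*r^2 + 29*r + 20)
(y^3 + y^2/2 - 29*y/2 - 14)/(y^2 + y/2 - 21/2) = (y^2 - 3*y - 4)/(y - 3)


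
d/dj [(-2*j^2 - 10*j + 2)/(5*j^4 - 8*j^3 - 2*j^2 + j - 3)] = 2*(10*j^5 + 67*j^4 - 100*j^3 + 13*j^2 + 10*j + 14)/(25*j^8 - 80*j^7 + 44*j^6 + 42*j^5 - 42*j^4 + 44*j^3 + 13*j^2 - 6*j + 9)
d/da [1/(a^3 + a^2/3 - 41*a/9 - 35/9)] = 9*(-27*a^2 - 6*a + 41)/(9*a^3 + 3*a^2 - 41*a - 35)^2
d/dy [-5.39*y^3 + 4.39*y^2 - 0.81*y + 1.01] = -16.17*y^2 + 8.78*y - 0.81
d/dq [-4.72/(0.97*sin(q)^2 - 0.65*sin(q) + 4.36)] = (9.1568*sin(q) - 3.068)*cos(q)/(0.97*sin(q)^2 - 0.65*sin(q) + 4.36)^2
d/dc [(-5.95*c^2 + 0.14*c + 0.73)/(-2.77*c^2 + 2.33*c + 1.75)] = (-13.4757*c^2 - 16.7808*c - 1.4559)/(7.6729*c^4 - 12.9082*c^3 - 4.2661*c^2 + 8.155*c + 3.0625)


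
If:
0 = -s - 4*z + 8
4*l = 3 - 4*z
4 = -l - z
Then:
No Solution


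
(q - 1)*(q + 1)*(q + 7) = q^3 + 7*q^2 - q - 7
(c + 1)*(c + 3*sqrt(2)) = c^2 + c + 3*sqrt(2)*c + 3*sqrt(2)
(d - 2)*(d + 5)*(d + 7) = d^3 + 10*d^2 + 11*d - 70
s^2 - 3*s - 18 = (s - 6)*(s + 3)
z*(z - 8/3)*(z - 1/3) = z^3 - 3*z^2 + 8*z/9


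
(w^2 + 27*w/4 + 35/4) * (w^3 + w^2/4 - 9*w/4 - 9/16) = w^5 + 7*w^4 + 131*w^3/16 - 217*w^2/16 - 1503*w/64 - 315/64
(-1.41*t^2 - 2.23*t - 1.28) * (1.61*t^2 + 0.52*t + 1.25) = -2.2701*t^4 - 4.3235*t^3 - 4.9829*t^2 - 3.4531*t - 1.6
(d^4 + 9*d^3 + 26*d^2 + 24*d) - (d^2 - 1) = d^4 + 9*d^3 + 25*d^2 + 24*d + 1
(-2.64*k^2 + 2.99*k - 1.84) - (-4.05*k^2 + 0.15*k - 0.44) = 1.41*k^2 + 2.84*k - 1.4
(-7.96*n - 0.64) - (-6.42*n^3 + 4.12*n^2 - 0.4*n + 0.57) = 6.42*n^3 - 4.12*n^2 - 7.56*n - 1.21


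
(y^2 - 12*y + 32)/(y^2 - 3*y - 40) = (y - 4)/(y + 5)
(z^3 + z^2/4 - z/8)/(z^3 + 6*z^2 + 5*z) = (z^2 + z/4 - 1/8)/(z^2 + 6*z + 5)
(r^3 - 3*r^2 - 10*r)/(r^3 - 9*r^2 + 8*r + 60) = r/(r - 6)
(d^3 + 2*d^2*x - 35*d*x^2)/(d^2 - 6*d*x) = (d^2 + 2*d*x - 35*x^2)/(d - 6*x)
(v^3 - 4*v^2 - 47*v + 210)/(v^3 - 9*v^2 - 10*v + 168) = (v^2 + 2*v - 35)/(v^2 - 3*v - 28)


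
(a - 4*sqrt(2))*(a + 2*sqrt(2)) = a^2 - 2*sqrt(2)*a - 16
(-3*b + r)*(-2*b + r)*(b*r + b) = 6*b^3*r + 6*b^3 - 5*b^2*r^2 - 5*b^2*r + b*r^3 + b*r^2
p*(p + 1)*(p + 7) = p^3 + 8*p^2 + 7*p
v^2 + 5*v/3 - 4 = (v - 4/3)*(v + 3)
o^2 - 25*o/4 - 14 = (o - 8)*(o + 7/4)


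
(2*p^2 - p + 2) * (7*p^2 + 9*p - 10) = 14*p^4 + 11*p^3 - 15*p^2 + 28*p - 20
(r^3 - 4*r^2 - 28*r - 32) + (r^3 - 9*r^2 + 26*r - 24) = 2*r^3 - 13*r^2 - 2*r - 56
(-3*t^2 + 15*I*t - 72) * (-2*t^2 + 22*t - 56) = 6*t^4 - 66*t^3 - 30*I*t^3 + 312*t^2 + 330*I*t^2 - 1584*t - 840*I*t + 4032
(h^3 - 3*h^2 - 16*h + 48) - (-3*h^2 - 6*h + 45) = h^3 - 10*h + 3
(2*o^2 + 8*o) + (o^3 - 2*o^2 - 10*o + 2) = o^3 - 2*o + 2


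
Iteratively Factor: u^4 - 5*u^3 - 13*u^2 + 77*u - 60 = (u - 3)*(u^3 - 2*u^2 - 19*u + 20) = (u - 3)*(u - 1)*(u^2 - u - 20) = (u - 5)*(u - 3)*(u - 1)*(u + 4)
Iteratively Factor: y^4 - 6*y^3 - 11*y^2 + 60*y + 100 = (y - 5)*(y^3 - y^2 - 16*y - 20) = (y - 5)*(y + 2)*(y^2 - 3*y - 10) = (y - 5)^2*(y + 2)*(y + 2)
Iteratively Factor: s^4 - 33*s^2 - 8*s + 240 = (s + 4)*(s^3 - 4*s^2 - 17*s + 60) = (s + 4)^2*(s^2 - 8*s + 15) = (s - 3)*(s + 4)^2*(s - 5)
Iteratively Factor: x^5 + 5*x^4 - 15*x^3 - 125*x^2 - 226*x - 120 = (x + 4)*(x^4 + x^3 - 19*x^2 - 49*x - 30) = (x + 1)*(x + 4)*(x^3 - 19*x - 30) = (x - 5)*(x + 1)*(x + 4)*(x^2 + 5*x + 6) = (x - 5)*(x + 1)*(x + 3)*(x + 4)*(x + 2)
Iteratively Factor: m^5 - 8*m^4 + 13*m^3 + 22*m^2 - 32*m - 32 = (m - 2)*(m^4 - 6*m^3 + m^2 + 24*m + 16) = (m - 2)*(m + 1)*(m^3 - 7*m^2 + 8*m + 16) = (m - 4)*(m - 2)*(m + 1)*(m^2 - 3*m - 4) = (m - 4)^2*(m - 2)*(m + 1)*(m + 1)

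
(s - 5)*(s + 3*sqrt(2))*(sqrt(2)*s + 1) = sqrt(2)*s^3 - 5*sqrt(2)*s^2 + 7*s^2 - 35*s + 3*sqrt(2)*s - 15*sqrt(2)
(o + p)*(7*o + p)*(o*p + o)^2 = 7*o^4*p^2 + 14*o^4*p + 7*o^4 + 8*o^3*p^3 + 16*o^3*p^2 + 8*o^3*p + o^2*p^4 + 2*o^2*p^3 + o^2*p^2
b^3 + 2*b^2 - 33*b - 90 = (b - 6)*(b + 3)*(b + 5)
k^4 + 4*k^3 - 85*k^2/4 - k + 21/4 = (k - 3)*(k - 1/2)*(k + 1/2)*(k + 7)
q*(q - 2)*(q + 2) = q^3 - 4*q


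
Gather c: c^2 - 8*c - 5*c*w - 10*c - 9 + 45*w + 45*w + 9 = c^2 + c*(-5*w - 18) + 90*w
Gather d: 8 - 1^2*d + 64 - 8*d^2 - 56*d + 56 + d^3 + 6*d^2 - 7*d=d^3 - 2*d^2 - 64*d + 128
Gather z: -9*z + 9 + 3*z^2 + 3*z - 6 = 3*z^2 - 6*z + 3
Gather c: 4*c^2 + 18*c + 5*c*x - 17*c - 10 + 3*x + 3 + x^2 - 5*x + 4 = 4*c^2 + c*(5*x + 1) + x^2 - 2*x - 3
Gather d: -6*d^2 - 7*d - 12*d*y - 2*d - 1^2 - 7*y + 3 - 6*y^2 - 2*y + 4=-6*d^2 + d*(-12*y - 9) - 6*y^2 - 9*y + 6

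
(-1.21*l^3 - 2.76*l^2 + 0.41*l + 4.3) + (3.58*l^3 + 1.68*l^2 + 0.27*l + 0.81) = 2.37*l^3 - 1.08*l^2 + 0.68*l + 5.11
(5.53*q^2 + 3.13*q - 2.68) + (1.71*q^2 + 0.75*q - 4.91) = 7.24*q^2 + 3.88*q - 7.59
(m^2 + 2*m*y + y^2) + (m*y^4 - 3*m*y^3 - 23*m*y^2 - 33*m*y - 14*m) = m^2 + m*y^4 - 3*m*y^3 - 23*m*y^2 - 31*m*y - 14*m + y^2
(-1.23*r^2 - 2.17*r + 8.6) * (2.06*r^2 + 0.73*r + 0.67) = -2.5338*r^4 - 5.3681*r^3 + 15.3078*r^2 + 4.8241*r + 5.762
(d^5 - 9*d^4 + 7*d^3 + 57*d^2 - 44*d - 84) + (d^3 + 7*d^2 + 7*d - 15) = d^5 - 9*d^4 + 8*d^3 + 64*d^2 - 37*d - 99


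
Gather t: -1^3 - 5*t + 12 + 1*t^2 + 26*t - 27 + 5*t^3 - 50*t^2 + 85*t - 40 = 5*t^3 - 49*t^2 + 106*t - 56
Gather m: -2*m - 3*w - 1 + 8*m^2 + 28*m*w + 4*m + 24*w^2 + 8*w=8*m^2 + m*(28*w + 2) + 24*w^2 + 5*w - 1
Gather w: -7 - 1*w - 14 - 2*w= -3*w - 21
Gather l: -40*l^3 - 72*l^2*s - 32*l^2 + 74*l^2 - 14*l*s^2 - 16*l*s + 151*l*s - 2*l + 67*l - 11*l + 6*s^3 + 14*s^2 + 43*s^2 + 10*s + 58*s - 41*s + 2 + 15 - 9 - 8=-40*l^3 + l^2*(42 - 72*s) + l*(-14*s^2 + 135*s + 54) + 6*s^3 + 57*s^2 + 27*s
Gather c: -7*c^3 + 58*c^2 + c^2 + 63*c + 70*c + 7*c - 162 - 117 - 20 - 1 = -7*c^3 + 59*c^2 + 140*c - 300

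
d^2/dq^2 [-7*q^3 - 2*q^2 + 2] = -42*q - 4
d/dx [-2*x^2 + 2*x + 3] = 2 - 4*x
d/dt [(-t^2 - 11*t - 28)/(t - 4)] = (-t^2 + 8*t + 72)/(t^2 - 8*t + 16)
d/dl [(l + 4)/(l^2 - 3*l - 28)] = -1/(l^2 - 14*l + 49)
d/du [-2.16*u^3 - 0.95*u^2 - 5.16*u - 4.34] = -6.48*u^2 - 1.9*u - 5.16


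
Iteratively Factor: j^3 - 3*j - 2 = (j - 2)*(j^2 + 2*j + 1) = (j - 2)*(j + 1)*(j + 1)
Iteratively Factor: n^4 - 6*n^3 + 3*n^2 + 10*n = (n - 2)*(n^3 - 4*n^2 - 5*n) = (n - 2)*(n + 1)*(n^2 - 5*n) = (n - 5)*(n - 2)*(n + 1)*(n)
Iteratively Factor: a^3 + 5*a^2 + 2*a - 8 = (a - 1)*(a^2 + 6*a + 8) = (a - 1)*(a + 2)*(a + 4)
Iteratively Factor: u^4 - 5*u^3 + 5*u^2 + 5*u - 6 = (u + 1)*(u^3 - 6*u^2 + 11*u - 6) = (u - 3)*(u + 1)*(u^2 - 3*u + 2) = (u - 3)*(u - 1)*(u + 1)*(u - 2)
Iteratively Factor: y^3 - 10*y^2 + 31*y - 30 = (y - 5)*(y^2 - 5*y + 6) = (y - 5)*(y - 3)*(y - 2)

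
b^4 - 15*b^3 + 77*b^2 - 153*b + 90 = (b - 6)*(b - 5)*(b - 3)*(b - 1)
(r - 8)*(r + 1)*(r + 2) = r^3 - 5*r^2 - 22*r - 16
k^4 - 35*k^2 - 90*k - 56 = (k - 7)*(k + 1)*(k + 2)*(k + 4)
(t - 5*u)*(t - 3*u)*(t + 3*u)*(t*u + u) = t^4*u - 5*t^3*u^2 + t^3*u - 9*t^2*u^3 - 5*t^2*u^2 + 45*t*u^4 - 9*t*u^3 + 45*u^4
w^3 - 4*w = w*(w - 2)*(w + 2)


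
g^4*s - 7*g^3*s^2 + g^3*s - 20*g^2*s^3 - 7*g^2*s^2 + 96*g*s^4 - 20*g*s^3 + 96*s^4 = (g - 8*s)*(g - 3*s)*(g + 4*s)*(g*s + s)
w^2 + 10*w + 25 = (w + 5)^2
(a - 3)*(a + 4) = a^2 + a - 12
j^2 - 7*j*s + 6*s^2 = (j - 6*s)*(j - s)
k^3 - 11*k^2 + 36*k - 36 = (k - 6)*(k - 3)*(k - 2)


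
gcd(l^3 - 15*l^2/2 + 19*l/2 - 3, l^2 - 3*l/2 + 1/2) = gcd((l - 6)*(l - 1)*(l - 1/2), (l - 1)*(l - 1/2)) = l^2 - 3*l/2 + 1/2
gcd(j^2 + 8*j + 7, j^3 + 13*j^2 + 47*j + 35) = j^2 + 8*j + 7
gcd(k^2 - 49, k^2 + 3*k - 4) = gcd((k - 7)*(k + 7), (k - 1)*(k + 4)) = 1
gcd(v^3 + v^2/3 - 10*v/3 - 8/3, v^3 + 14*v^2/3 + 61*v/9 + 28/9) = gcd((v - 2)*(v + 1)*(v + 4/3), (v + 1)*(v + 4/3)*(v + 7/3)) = v^2 + 7*v/3 + 4/3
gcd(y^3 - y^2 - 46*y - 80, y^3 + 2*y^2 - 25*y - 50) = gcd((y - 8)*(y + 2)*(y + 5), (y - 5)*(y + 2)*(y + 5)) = y^2 + 7*y + 10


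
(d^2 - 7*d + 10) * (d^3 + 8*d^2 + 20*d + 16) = d^5 + d^4 - 26*d^3 - 44*d^2 + 88*d + 160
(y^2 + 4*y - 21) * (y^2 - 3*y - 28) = y^4 + y^3 - 61*y^2 - 49*y + 588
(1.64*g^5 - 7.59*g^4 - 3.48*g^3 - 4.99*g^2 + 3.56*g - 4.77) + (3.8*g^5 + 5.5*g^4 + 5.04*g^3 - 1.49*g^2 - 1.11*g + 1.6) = 5.44*g^5 - 2.09*g^4 + 1.56*g^3 - 6.48*g^2 + 2.45*g - 3.17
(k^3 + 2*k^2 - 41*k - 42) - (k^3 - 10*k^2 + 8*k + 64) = 12*k^2 - 49*k - 106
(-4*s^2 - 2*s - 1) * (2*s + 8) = -8*s^3 - 36*s^2 - 18*s - 8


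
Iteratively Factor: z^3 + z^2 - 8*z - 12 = (z - 3)*(z^2 + 4*z + 4) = (z - 3)*(z + 2)*(z + 2)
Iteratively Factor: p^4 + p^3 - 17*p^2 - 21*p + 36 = (p - 4)*(p^3 + 5*p^2 + 3*p - 9) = (p - 4)*(p + 3)*(p^2 + 2*p - 3) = (p - 4)*(p + 3)^2*(p - 1)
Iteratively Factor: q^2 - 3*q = (q)*(q - 3)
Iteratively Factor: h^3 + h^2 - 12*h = (h + 4)*(h^2 - 3*h) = (h - 3)*(h + 4)*(h)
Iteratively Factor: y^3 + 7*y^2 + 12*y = (y + 3)*(y^2 + 4*y) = y*(y + 3)*(y + 4)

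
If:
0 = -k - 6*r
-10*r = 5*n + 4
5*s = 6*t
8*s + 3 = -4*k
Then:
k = -12*t/5 - 3/4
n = -4*t/5 - 21/20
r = 2*t/5 + 1/8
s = 6*t/5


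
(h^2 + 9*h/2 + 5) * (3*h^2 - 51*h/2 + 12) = 3*h^4 - 12*h^3 - 351*h^2/4 - 147*h/2 + 60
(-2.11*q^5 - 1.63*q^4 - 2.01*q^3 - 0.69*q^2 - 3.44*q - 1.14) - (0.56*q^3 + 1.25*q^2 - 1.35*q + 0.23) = -2.11*q^5 - 1.63*q^4 - 2.57*q^3 - 1.94*q^2 - 2.09*q - 1.37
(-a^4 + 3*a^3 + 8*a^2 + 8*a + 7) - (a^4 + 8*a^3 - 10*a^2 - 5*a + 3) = -2*a^4 - 5*a^3 + 18*a^2 + 13*a + 4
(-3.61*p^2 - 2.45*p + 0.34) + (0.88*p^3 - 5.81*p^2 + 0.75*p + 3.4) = 0.88*p^3 - 9.42*p^2 - 1.7*p + 3.74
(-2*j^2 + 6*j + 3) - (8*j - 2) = -2*j^2 - 2*j + 5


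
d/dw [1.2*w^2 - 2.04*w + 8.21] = 2.4*w - 2.04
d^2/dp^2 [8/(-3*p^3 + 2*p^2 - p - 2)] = 16*((9*p - 2)*(3*p^3 - 2*p^2 + p + 2) - (9*p^2 - 4*p + 1)^2)/(3*p^3 - 2*p^2 + p + 2)^3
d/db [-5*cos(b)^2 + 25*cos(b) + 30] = 5*(2*cos(b) - 5)*sin(b)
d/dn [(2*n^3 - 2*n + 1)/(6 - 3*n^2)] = 2*(-n^4 + 5*n^2 + n - 2)/(3*(n^4 - 4*n^2 + 4))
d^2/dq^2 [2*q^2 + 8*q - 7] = 4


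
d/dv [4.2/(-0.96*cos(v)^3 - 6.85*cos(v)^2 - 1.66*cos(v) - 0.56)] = (12.096*sin(v)^2 - 57.54*cos(v) - 19.068)*sin(v)/(0.96*cos(v)^3 + 6.85*cos(v)^2 + 1.66*cos(v) + 0.56)^2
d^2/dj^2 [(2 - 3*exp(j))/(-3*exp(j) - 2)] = (24 - 36*exp(j))*exp(j)/(27*exp(3*j) + 54*exp(2*j) + 36*exp(j) + 8)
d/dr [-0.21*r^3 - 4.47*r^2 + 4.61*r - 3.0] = -0.63*r^2 - 8.94*r + 4.61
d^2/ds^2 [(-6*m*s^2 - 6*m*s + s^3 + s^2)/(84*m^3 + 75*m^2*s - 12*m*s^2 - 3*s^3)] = 2*(-s*(-25*m^2 + 8*m*s + 3*s^2)^2*(6*m*s + 6*m - s^2 - s) - (s*(4*m + 3*s)*(6*m*s + 6*m - s^2 - s) + (-25*m^2 + 8*m*s + 3*s^2)*(12*m*s + 6*m - 3*s^2 - 2*s))*(28*m^3 + 25*m^2*s - 4*m*s^2 - s^3) + (-6*m + 3*s + 1)*(28*m^3 + 25*m^2*s - 4*m*s^2 - s^3)^2)/(3*(28*m^3 + 25*m^2*s - 4*m*s^2 - s^3)^3)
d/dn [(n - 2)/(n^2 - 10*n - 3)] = (n^2 - 10*n - 2*(n - 5)*(n - 2) - 3)/(-n^2 + 10*n + 3)^2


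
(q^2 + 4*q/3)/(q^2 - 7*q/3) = (3*q + 4)/(3*q - 7)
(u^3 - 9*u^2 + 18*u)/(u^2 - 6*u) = u - 3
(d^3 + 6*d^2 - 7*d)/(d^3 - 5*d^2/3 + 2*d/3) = 3*(d + 7)/(3*d - 2)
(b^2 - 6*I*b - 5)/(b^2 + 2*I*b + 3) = (b - 5*I)/(b + 3*I)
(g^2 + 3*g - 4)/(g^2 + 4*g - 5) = (g + 4)/(g + 5)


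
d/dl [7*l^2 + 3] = 14*l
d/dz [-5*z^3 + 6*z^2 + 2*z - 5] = -15*z^2 + 12*z + 2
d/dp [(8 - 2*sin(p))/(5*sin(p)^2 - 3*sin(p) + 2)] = 10*(sin(p)^2 - 8*sin(p) + 2)*cos(p)/(5*sin(p)^2 - 3*sin(p) + 2)^2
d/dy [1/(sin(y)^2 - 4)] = -2*sin(y)*cos(y)/(sin(y)^2 - 4)^2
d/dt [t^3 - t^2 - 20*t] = 3*t^2 - 2*t - 20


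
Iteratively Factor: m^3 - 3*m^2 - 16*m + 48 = (m - 4)*(m^2 + m - 12) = (m - 4)*(m + 4)*(m - 3)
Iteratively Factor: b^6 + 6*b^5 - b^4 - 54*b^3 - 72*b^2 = (b - 3)*(b^5 + 9*b^4 + 26*b^3 + 24*b^2) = b*(b - 3)*(b^4 + 9*b^3 + 26*b^2 + 24*b) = b*(b - 3)*(b + 4)*(b^3 + 5*b^2 + 6*b) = b*(b - 3)*(b + 3)*(b + 4)*(b^2 + 2*b) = b*(b - 3)*(b + 2)*(b + 3)*(b + 4)*(b)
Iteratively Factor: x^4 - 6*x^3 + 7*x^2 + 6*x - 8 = (x - 2)*(x^3 - 4*x^2 - x + 4) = (x - 2)*(x - 1)*(x^2 - 3*x - 4) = (x - 2)*(x - 1)*(x + 1)*(x - 4)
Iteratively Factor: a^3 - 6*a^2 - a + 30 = (a - 3)*(a^2 - 3*a - 10) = (a - 5)*(a - 3)*(a + 2)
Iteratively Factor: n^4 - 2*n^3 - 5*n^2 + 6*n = (n - 1)*(n^3 - n^2 - 6*n) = n*(n - 1)*(n^2 - n - 6) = n*(n - 1)*(n + 2)*(n - 3)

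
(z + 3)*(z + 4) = z^2 + 7*z + 12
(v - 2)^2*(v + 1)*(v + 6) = v^4 + 3*v^3 - 18*v^2 + 4*v + 24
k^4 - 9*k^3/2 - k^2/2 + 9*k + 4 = (k - 4)*(k - 2)*(k + 1/2)*(k + 1)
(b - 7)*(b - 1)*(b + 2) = b^3 - 6*b^2 - 9*b + 14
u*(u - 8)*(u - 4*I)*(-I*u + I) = -I*u^4 - 4*u^3 + 9*I*u^3 + 36*u^2 - 8*I*u^2 - 32*u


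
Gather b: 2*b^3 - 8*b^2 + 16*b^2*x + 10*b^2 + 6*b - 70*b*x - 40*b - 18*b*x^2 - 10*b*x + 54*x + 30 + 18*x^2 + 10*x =2*b^3 + b^2*(16*x + 2) + b*(-18*x^2 - 80*x - 34) + 18*x^2 + 64*x + 30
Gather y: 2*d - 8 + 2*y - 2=2*d + 2*y - 10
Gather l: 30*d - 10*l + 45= 30*d - 10*l + 45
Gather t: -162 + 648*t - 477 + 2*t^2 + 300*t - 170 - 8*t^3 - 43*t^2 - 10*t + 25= -8*t^3 - 41*t^2 + 938*t - 784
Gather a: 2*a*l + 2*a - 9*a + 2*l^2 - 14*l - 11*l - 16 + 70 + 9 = a*(2*l - 7) + 2*l^2 - 25*l + 63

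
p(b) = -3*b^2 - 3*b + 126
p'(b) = -6*b - 3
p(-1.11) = 125.63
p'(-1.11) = 3.66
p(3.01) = 89.79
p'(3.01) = -21.06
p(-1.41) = 124.27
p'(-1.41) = 5.46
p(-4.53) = 78.03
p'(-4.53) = 24.18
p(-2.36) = 116.37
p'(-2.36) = 11.16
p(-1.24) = 125.11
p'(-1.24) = 4.44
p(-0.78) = 126.51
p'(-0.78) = 1.68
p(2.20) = 104.88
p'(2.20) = -16.20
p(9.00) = -144.00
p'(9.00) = -57.00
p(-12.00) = -270.00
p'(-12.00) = 69.00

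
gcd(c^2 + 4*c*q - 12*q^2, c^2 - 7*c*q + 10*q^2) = -c + 2*q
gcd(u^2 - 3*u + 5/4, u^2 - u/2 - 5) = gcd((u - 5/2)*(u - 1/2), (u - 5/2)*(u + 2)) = u - 5/2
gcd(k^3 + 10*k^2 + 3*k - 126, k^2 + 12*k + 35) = k + 7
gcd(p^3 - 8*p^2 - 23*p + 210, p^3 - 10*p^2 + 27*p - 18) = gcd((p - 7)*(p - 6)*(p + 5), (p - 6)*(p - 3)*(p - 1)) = p - 6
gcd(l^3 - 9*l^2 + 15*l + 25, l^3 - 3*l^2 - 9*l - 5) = l^2 - 4*l - 5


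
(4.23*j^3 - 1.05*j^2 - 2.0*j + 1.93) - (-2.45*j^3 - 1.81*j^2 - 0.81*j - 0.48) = 6.68*j^3 + 0.76*j^2 - 1.19*j + 2.41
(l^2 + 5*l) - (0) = l^2 + 5*l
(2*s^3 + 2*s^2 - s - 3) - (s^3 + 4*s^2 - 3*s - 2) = s^3 - 2*s^2 + 2*s - 1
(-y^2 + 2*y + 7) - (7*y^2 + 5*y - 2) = -8*y^2 - 3*y + 9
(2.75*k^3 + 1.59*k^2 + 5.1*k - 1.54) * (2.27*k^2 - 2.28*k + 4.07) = 6.2425*k^5 - 2.6607*k^4 + 19.1443*k^3 - 8.6525*k^2 + 24.2682*k - 6.2678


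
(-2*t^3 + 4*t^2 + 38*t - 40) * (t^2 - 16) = -2*t^5 + 4*t^4 + 70*t^3 - 104*t^2 - 608*t + 640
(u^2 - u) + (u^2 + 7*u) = 2*u^2 + 6*u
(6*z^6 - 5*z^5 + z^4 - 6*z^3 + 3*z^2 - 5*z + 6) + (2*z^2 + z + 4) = 6*z^6 - 5*z^5 + z^4 - 6*z^3 + 5*z^2 - 4*z + 10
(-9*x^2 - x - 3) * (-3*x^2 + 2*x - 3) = 27*x^4 - 15*x^3 + 34*x^2 - 3*x + 9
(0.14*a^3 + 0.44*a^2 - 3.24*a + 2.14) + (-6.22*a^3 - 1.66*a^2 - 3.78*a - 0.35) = -6.08*a^3 - 1.22*a^2 - 7.02*a + 1.79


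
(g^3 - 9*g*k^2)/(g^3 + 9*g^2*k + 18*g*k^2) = (g - 3*k)/(g + 6*k)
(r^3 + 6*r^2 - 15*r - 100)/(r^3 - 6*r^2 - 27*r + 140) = (r + 5)/(r - 7)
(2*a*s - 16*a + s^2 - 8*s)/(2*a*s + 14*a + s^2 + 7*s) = (s - 8)/(s + 7)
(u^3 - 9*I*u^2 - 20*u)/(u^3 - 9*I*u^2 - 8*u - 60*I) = u*(u - 4*I)/(u^2 - 4*I*u + 12)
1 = 1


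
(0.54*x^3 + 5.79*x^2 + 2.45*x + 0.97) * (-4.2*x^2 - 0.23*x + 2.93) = -2.268*x^5 - 24.4422*x^4 - 10.0395*x^3 + 12.3272*x^2 + 6.9554*x + 2.8421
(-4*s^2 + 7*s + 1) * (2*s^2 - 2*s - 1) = -8*s^4 + 22*s^3 - 8*s^2 - 9*s - 1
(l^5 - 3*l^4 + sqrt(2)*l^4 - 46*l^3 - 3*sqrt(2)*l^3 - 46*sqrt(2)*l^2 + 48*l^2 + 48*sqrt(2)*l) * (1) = l^5 - 3*l^4 + sqrt(2)*l^4 - 46*l^3 - 3*sqrt(2)*l^3 - 46*sqrt(2)*l^2 + 48*l^2 + 48*sqrt(2)*l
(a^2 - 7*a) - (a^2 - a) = -6*a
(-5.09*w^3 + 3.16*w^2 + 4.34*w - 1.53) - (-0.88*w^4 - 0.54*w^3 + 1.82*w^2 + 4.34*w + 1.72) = 0.88*w^4 - 4.55*w^3 + 1.34*w^2 - 3.25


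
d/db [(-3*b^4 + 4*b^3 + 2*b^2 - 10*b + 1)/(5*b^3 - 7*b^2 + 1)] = (-15*b^6 + 42*b^5 - 38*b^4 + 88*b^3 - 73*b^2 + 18*b - 10)/(25*b^6 - 70*b^5 + 49*b^4 + 10*b^3 - 14*b^2 + 1)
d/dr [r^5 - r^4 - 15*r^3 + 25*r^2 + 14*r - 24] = 5*r^4 - 4*r^3 - 45*r^2 + 50*r + 14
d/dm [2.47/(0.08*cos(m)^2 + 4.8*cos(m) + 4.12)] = (0.3952*cos(m) + 11.856)*sin(m)/(0.08*cos(m)^2 + 4.8*cos(m) + 4.12)^2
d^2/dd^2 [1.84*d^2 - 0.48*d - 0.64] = 3.68000000000000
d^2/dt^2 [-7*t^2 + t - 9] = -14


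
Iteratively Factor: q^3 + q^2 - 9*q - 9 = (q + 3)*(q^2 - 2*q - 3) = (q + 1)*(q + 3)*(q - 3)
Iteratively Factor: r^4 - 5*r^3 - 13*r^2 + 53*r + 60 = (r - 5)*(r^3 - 13*r - 12) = (r - 5)*(r - 4)*(r^2 + 4*r + 3) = (r - 5)*(r - 4)*(r + 3)*(r + 1)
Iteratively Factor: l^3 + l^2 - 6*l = (l - 2)*(l^2 + 3*l) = (l - 2)*(l + 3)*(l)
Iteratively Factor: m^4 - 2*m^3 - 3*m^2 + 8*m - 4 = (m - 1)*(m^3 - m^2 - 4*m + 4) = (m - 2)*(m - 1)*(m^2 + m - 2) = (m - 2)*(m - 1)*(m + 2)*(m - 1)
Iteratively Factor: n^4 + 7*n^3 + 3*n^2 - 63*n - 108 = (n + 3)*(n^3 + 4*n^2 - 9*n - 36) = (n + 3)*(n + 4)*(n^2 - 9) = (n + 3)^2*(n + 4)*(n - 3)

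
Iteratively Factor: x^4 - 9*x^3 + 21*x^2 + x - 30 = (x - 3)*(x^3 - 6*x^2 + 3*x + 10) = (x - 3)*(x - 2)*(x^2 - 4*x - 5) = (x - 5)*(x - 3)*(x - 2)*(x + 1)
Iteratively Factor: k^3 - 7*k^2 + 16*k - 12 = (k - 2)*(k^2 - 5*k + 6) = (k - 2)^2*(k - 3)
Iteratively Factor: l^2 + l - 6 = (l - 2)*(l + 3)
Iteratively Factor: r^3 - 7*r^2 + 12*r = (r - 3)*(r^2 - 4*r) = r*(r - 3)*(r - 4)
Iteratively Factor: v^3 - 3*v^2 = (v)*(v^2 - 3*v) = v*(v - 3)*(v)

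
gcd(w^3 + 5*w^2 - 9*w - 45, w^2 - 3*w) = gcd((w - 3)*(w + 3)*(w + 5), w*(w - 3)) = w - 3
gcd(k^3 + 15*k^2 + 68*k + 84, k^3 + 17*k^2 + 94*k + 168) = k^2 + 13*k + 42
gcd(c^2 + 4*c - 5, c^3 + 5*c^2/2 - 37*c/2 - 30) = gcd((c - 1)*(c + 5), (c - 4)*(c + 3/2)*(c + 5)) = c + 5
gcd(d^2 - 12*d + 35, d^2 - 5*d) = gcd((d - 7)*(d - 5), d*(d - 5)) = d - 5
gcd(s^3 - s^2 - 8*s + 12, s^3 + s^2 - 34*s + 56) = s - 2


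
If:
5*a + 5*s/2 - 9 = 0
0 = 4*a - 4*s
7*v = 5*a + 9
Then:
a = 6/5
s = 6/5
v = 15/7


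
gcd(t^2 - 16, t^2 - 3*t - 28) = t + 4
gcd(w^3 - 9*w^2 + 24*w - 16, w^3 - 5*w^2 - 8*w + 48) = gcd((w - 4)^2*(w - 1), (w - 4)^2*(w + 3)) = w^2 - 8*w + 16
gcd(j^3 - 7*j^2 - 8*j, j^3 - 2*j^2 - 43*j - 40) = j^2 - 7*j - 8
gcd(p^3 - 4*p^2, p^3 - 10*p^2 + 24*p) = p^2 - 4*p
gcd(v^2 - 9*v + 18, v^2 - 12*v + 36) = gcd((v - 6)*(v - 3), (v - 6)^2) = v - 6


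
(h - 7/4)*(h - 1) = h^2 - 11*h/4 + 7/4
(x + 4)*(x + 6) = x^2 + 10*x + 24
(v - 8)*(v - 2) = v^2 - 10*v + 16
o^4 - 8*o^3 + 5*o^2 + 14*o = o*(o - 7)*(o - 2)*(o + 1)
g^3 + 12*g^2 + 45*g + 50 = (g + 2)*(g + 5)^2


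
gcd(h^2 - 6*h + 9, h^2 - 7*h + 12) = h - 3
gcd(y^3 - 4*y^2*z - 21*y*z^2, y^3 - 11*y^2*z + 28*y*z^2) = y^2 - 7*y*z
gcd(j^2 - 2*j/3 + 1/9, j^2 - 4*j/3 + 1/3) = j - 1/3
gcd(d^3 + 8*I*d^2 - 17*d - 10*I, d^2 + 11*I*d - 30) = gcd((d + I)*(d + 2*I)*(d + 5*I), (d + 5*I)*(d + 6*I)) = d + 5*I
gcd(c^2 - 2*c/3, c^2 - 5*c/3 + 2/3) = c - 2/3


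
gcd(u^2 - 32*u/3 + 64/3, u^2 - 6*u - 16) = u - 8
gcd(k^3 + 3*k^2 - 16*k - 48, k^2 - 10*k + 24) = k - 4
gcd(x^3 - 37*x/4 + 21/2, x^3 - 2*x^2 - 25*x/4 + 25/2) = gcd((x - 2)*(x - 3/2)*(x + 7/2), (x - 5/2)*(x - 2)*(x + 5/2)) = x - 2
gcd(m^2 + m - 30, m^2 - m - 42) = m + 6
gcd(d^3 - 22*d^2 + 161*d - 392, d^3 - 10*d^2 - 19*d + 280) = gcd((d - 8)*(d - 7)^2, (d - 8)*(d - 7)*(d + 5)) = d^2 - 15*d + 56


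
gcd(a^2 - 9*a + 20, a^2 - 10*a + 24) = a - 4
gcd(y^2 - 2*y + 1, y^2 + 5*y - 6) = y - 1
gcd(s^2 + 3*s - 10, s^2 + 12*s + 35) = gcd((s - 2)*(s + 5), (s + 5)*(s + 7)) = s + 5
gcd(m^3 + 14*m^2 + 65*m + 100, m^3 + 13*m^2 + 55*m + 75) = m^2 + 10*m + 25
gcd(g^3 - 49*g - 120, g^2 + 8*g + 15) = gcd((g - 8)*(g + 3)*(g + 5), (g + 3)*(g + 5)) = g^2 + 8*g + 15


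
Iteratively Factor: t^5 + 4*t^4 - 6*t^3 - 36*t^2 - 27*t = (t - 3)*(t^4 + 7*t^3 + 15*t^2 + 9*t) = t*(t - 3)*(t^3 + 7*t^2 + 15*t + 9) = t*(t - 3)*(t + 3)*(t^2 + 4*t + 3) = t*(t - 3)*(t + 1)*(t + 3)*(t + 3)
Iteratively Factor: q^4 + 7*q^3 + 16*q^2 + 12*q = (q + 3)*(q^3 + 4*q^2 + 4*q) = (q + 2)*(q + 3)*(q^2 + 2*q) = q*(q + 2)*(q + 3)*(q + 2)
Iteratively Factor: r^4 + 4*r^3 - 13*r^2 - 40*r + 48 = (r + 4)*(r^3 - 13*r + 12) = (r + 4)^2*(r^2 - 4*r + 3) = (r - 3)*(r + 4)^2*(r - 1)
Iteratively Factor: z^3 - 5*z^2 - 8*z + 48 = (z - 4)*(z^2 - z - 12) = (z - 4)*(z + 3)*(z - 4)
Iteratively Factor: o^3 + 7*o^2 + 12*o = (o + 4)*(o^2 + 3*o) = o*(o + 4)*(o + 3)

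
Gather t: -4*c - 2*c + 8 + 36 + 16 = 60 - 6*c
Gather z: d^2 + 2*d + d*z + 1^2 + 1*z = d^2 + 2*d + z*(d + 1) + 1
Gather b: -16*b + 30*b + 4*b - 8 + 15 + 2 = 18*b + 9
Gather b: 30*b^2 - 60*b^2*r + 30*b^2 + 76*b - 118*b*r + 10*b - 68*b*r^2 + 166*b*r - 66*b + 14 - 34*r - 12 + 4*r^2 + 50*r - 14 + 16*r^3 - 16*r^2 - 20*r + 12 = b^2*(60 - 60*r) + b*(-68*r^2 + 48*r + 20) + 16*r^3 - 12*r^2 - 4*r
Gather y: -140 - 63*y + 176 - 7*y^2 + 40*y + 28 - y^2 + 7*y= -8*y^2 - 16*y + 64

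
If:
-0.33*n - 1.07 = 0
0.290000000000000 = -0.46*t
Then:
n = -3.24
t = -0.63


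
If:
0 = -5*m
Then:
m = 0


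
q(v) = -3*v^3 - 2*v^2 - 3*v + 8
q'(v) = -9*v^2 - 4*v - 3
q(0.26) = 7.03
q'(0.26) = -4.65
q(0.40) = 6.29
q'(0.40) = -6.04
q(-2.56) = 52.90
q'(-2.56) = -51.74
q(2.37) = -50.28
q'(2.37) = -63.03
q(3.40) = -143.23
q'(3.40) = -120.64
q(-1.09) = 12.78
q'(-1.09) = -9.33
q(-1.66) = 21.19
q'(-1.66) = -21.16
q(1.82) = -22.17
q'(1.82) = -40.09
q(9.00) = -2368.00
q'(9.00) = -768.00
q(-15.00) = 9728.00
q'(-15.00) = -1968.00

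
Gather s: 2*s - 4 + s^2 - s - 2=s^2 + s - 6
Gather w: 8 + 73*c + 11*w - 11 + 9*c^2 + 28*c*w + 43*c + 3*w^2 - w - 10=9*c^2 + 116*c + 3*w^2 + w*(28*c + 10) - 13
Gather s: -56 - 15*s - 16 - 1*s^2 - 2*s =-s^2 - 17*s - 72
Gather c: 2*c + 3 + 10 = 2*c + 13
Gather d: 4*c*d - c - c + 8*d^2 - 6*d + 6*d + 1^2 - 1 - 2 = 4*c*d - 2*c + 8*d^2 - 2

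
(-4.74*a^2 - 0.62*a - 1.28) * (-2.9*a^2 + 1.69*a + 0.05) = 13.746*a^4 - 6.2126*a^3 + 2.4272*a^2 - 2.1942*a - 0.064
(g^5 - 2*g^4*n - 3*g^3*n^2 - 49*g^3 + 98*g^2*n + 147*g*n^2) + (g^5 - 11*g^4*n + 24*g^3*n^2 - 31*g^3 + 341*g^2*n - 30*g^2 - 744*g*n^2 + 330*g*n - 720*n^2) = 2*g^5 - 13*g^4*n + 21*g^3*n^2 - 80*g^3 + 439*g^2*n - 30*g^2 - 597*g*n^2 + 330*g*n - 720*n^2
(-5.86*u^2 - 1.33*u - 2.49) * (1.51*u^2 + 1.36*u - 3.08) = -8.8486*u^4 - 9.9779*u^3 + 12.4801*u^2 + 0.71*u + 7.6692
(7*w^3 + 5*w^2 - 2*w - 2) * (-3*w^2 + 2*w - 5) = -21*w^5 - w^4 - 19*w^3 - 23*w^2 + 6*w + 10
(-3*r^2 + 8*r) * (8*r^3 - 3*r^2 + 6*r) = -24*r^5 + 73*r^4 - 42*r^3 + 48*r^2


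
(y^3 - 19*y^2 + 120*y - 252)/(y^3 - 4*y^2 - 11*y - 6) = (y^2 - 13*y + 42)/(y^2 + 2*y + 1)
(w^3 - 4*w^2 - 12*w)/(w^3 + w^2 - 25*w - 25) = w*(w^2 - 4*w - 12)/(w^3 + w^2 - 25*w - 25)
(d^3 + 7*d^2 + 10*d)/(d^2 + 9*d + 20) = d*(d + 2)/(d + 4)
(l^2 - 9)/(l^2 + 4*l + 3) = (l - 3)/(l + 1)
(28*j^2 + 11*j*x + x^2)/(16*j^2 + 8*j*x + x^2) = (7*j + x)/(4*j + x)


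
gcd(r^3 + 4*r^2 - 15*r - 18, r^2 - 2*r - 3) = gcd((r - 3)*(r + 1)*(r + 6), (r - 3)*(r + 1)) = r^2 - 2*r - 3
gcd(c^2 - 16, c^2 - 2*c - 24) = c + 4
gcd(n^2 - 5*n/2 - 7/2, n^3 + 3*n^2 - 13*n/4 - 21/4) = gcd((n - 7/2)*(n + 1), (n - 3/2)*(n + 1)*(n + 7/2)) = n + 1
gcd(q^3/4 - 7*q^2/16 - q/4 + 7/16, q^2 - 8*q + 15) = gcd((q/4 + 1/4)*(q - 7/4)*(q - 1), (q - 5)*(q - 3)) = 1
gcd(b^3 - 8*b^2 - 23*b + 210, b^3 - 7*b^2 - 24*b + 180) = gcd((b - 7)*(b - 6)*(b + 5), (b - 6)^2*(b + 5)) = b^2 - b - 30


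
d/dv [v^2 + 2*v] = 2*v + 2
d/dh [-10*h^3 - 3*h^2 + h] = -30*h^2 - 6*h + 1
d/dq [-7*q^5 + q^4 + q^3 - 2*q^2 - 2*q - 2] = -35*q^4 + 4*q^3 + 3*q^2 - 4*q - 2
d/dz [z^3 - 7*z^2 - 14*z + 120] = 3*z^2 - 14*z - 14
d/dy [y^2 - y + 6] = 2*y - 1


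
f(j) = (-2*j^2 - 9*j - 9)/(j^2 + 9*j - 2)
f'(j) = (-4*j - 9)/(j^2 + 9*j - 2) + (-2*j - 9)*(-2*j^2 - 9*j - 9)/(j^2 + 9*j - 2)^2 = (-9*j^2 + 26*j + 99)/(j^4 + 18*j^3 + 77*j^2 - 36*j + 4)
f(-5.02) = 0.65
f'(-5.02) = -0.53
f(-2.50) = -0.05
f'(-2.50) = -0.07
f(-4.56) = 0.43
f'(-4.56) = -0.42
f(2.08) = -1.73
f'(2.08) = 0.26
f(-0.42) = 0.99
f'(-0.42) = 2.75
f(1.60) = -1.91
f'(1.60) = 0.53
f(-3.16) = 0.03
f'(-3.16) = -0.17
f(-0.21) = 1.87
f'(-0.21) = 6.30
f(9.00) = -1.58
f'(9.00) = -0.02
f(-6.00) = 1.35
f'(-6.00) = -0.95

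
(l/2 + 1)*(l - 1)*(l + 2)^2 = l^4/2 + 5*l^3/2 + 3*l^2 - 2*l - 4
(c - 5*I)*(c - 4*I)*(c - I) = c^3 - 10*I*c^2 - 29*c + 20*I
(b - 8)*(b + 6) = b^2 - 2*b - 48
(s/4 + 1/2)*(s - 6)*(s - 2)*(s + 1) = s^4/4 - 5*s^3/4 - 5*s^2/2 + 5*s + 6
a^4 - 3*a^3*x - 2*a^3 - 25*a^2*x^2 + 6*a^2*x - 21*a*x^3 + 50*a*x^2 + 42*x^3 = (a - 2)*(a - 7*x)*(a + x)*(a + 3*x)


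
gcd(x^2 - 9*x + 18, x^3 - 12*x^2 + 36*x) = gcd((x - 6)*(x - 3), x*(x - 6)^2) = x - 6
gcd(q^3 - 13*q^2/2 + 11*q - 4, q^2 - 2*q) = q - 2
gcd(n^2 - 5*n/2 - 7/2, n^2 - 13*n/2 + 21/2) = n - 7/2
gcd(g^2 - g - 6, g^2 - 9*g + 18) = g - 3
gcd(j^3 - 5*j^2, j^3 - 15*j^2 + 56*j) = j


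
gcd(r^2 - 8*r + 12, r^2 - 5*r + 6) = r - 2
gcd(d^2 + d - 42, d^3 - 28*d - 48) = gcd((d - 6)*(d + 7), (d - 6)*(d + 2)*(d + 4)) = d - 6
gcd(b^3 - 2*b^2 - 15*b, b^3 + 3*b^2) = b^2 + 3*b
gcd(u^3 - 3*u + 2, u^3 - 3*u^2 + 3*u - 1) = u^2 - 2*u + 1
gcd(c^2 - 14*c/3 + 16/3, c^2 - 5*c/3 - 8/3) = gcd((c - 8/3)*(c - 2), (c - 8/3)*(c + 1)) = c - 8/3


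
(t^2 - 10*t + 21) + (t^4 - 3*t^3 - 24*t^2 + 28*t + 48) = t^4 - 3*t^3 - 23*t^2 + 18*t + 69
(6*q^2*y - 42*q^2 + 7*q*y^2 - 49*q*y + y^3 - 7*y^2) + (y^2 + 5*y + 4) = 6*q^2*y - 42*q^2 + 7*q*y^2 - 49*q*y + y^3 - 6*y^2 + 5*y + 4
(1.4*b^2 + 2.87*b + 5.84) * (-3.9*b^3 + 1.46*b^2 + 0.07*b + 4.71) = -5.46*b^5 - 9.149*b^4 - 18.4878*b^3 + 15.3213*b^2 + 13.9265*b + 27.5064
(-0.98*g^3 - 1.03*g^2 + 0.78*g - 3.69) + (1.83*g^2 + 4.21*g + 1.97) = -0.98*g^3 + 0.8*g^2 + 4.99*g - 1.72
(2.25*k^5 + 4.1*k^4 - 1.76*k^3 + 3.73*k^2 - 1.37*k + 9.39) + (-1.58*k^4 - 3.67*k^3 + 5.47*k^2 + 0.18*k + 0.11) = 2.25*k^5 + 2.52*k^4 - 5.43*k^3 + 9.2*k^2 - 1.19*k + 9.5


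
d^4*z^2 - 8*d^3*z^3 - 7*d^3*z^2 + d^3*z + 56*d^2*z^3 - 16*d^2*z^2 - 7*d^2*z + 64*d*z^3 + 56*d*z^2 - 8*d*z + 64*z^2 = (d - 8)*(d - 8*z)*(d*z + 1)*(d*z + z)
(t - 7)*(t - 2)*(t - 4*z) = t^3 - 4*t^2*z - 9*t^2 + 36*t*z + 14*t - 56*z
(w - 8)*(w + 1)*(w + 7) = w^3 - 57*w - 56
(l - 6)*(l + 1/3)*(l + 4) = l^3 - 5*l^2/3 - 74*l/3 - 8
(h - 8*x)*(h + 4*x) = h^2 - 4*h*x - 32*x^2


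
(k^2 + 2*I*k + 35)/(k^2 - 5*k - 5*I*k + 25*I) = (k + 7*I)/(k - 5)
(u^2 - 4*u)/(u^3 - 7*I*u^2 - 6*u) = (4 - u)/(-u^2 + 7*I*u + 6)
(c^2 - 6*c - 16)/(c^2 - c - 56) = (c + 2)/(c + 7)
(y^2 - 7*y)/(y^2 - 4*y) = (y - 7)/(y - 4)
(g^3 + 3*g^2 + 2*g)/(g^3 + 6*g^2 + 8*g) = (g + 1)/(g + 4)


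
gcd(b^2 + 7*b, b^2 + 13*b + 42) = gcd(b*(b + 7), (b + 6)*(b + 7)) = b + 7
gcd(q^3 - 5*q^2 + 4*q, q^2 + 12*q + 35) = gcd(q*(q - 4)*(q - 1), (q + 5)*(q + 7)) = 1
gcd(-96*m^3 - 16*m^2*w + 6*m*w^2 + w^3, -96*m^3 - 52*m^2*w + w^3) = 6*m + w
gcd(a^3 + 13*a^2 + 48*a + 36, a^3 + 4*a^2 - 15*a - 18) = a^2 + 7*a + 6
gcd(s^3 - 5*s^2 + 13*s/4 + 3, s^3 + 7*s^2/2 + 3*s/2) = s + 1/2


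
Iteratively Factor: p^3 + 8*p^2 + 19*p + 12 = (p + 1)*(p^2 + 7*p + 12) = (p + 1)*(p + 3)*(p + 4)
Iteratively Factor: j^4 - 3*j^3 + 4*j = (j - 2)*(j^3 - j^2 - 2*j) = j*(j - 2)*(j^2 - j - 2) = j*(j - 2)*(j + 1)*(j - 2)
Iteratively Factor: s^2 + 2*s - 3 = (s + 3)*(s - 1)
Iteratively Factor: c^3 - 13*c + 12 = (c + 4)*(c^2 - 4*c + 3) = (c - 3)*(c + 4)*(c - 1)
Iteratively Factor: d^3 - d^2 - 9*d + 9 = (d - 1)*(d^2 - 9) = (d - 1)*(d + 3)*(d - 3)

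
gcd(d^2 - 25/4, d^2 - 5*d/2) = d - 5/2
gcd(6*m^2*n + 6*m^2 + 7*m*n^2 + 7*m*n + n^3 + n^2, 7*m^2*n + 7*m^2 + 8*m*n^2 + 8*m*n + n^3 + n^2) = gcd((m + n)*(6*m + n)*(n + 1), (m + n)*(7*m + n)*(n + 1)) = m*n + m + n^2 + n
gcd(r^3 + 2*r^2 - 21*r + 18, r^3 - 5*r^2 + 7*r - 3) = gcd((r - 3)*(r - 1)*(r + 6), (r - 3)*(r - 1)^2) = r^2 - 4*r + 3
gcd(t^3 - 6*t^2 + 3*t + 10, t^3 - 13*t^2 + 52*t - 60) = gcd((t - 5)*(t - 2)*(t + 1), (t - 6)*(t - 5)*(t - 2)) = t^2 - 7*t + 10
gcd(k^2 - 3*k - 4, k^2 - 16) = k - 4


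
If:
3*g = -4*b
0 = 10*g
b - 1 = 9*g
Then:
No Solution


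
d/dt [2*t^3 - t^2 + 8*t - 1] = 6*t^2 - 2*t + 8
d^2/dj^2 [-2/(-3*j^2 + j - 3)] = 4*(-9*j^2 + 3*j + (6*j - 1)^2 - 9)/(3*j^2 - j + 3)^3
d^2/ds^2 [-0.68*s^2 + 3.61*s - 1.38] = -1.36000000000000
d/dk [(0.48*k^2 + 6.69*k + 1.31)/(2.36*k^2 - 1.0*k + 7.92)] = (-16.2684*k^2 + 1.42*k + 54.2948)/(5.5696*k^4 - 4.72*k^3 + 38.3824*k^2 - 15.84*k + 62.7264)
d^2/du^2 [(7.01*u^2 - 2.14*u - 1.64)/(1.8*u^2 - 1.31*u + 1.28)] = (19.19196*u^3 - 128.78784*u^2 + 52.78608*u + 17.721976)/(5.832*u^6 - 12.7332*u^5 + 21.70854*u^4 - 20.357531*u^3 + 15.437184*u^2 - 6.438912*u + 2.097152)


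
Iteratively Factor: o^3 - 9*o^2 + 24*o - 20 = (o - 5)*(o^2 - 4*o + 4) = (o - 5)*(o - 2)*(o - 2)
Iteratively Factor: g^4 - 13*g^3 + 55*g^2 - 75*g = (g - 5)*(g^3 - 8*g^2 + 15*g) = (g - 5)^2*(g^2 - 3*g) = (g - 5)^2*(g - 3)*(g)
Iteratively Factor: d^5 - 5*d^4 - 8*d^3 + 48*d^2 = (d + 3)*(d^4 - 8*d^3 + 16*d^2) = (d - 4)*(d + 3)*(d^3 - 4*d^2) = d*(d - 4)*(d + 3)*(d^2 - 4*d) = d*(d - 4)^2*(d + 3)*(d)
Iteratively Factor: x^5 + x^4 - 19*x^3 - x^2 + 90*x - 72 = (x + 4)*(x^4 - 3*x^3 - 7*x^2 + 27*x - 18) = (x - 2)*(x + 4)*(x^3 - x^2 - 9*x + 9) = (x - 2)*(x - 1)*(x + 4)*(x^2 - 9) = (x - 2)*(x - 1)*(x + 3)*(x + 4)*(x - 3)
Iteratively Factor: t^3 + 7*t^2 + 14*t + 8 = (t + 1)*(t^2 + 6*t + 8) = (t + 1)*(t + 4)*(t + 2)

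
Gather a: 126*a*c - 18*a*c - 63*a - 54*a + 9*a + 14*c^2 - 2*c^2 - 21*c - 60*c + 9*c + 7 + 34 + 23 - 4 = a*(108*c - 108) + 12*c^2 - 72*c + 60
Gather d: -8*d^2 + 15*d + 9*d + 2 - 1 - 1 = -8*d^2 + 24*d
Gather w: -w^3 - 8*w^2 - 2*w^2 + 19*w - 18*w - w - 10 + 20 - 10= -w^3 - 10*w^2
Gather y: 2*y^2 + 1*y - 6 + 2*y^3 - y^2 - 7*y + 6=2*y^3 + y^2 - 6*y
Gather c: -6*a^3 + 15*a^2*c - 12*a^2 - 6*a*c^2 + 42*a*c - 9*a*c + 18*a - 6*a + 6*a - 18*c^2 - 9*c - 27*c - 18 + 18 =-6*a^3 - 12*a^2 + 18*a + c^2*(-6*a - 18) + c*(15*a^2 + 33*a - 36)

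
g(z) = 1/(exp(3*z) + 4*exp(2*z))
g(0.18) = 0.13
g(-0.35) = 0.43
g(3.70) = 0.00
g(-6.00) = 40663.50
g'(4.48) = -0.00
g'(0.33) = -0.22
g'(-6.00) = -81352.18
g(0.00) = 0.20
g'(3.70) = -0.00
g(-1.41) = 3.95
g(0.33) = 0.10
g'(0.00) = -0.44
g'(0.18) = -0.30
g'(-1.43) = -8.47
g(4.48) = 0.00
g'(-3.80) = -996.30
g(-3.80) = 496.77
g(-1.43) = 4.12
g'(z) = (-3*exp(3*z) - 8*exp(2*z))/(exp(3*z) + 4*exp(2*z))^2 = (-3*exp(z) - 8)*exp(-2*z)/(exp(z) + 4)^2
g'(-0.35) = -0.92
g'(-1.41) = -8.13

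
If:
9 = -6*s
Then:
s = -3/2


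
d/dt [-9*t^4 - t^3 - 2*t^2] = t*(-36*t^2 - 3*t - 4)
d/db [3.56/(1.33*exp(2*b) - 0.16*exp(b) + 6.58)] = (0.5696 - 9.4696*exp(b))*exp(b)/(1.33*exp(2*b) - 0.16*exp(b) + 6.58)^2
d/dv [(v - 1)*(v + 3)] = 2*v + 2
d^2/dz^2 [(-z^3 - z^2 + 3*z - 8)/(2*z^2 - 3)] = 6*(2*z^3 - 38*z^2 + 9*z - 19)/(8*z^6 - 36*z^4 + 54*z^2 - 27)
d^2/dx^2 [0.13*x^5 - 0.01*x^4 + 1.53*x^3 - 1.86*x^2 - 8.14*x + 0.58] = 2.6*x^3 - 0.12*x^2 + 9.18*x - 3.72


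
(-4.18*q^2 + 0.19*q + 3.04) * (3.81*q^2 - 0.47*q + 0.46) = -15.9258*q^4 + 2.6885*q^3 + 9.5703*q^2 - 1.3414*q + 1.3984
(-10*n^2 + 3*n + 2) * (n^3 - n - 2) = -10*n^5 + 3*n^4 + 12*n^3 + 17*n^2 - 8*n - 4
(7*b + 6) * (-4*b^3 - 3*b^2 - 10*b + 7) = -28*b^4 - 45*b^3 - 88*b^2 - 11*b + 42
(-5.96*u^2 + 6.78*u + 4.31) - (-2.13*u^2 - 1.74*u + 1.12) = -3.83*u^2 + 8.52*u + 3.19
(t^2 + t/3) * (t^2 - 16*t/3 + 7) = t^4 - 5*t^3 + 47*t^2/9 + 7*t/3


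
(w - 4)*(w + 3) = w^2 - w - 12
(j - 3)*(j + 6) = j^2 + 3*j - 18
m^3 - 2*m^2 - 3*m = m*(m - 3)*(m + 1)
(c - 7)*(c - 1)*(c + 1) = c^3 - 7*c^2 - c + 7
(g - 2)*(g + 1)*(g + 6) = g^3 + 5*g^2 - 8*g - 12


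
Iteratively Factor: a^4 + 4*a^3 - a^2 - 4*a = (a - 1)*(a^3 + 5*a^2 + 4*a) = a*(a - 1)*(a^2 + 5*a + 4) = a*(a - 1)*(a + 4)*(a + 1)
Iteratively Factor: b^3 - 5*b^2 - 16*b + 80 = (b - 5)*(b^2 - 16) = (b - 5)*(b - 4)*(b + 4)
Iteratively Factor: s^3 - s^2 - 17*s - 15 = (s + 1)*(s^2 - 2*s - 15) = (s - 5)*(s + 1)*(s + 3)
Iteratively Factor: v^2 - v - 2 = (v - 2)*(v + 1)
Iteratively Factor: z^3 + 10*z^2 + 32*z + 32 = (z + 2)*(z^2 + 8*z + 16) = (z + 2)*(z + 4)*(z + 4)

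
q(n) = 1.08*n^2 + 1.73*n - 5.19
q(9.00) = 97.86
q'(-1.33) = -1.14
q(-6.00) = 23.31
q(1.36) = -0.84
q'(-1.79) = -2.14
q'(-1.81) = -2.18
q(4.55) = 25.04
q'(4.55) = 11.56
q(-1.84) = -4.72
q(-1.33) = -5.58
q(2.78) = 7.97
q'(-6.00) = -11.23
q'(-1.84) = -2.24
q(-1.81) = -4.78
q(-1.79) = -4.83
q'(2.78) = 7.73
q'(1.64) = 5.27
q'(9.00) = 21.17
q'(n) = 2.16*n + 1.73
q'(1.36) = 4.67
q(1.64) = 0.55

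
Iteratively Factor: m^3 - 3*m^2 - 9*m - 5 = (m - 5)*(m^2 + 2*m + 1) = (m - 5)*(m + 1)*(m + 1)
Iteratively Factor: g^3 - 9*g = (g - 3)*(g^2 + 3*g) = (g - 3)*(g + 3)*(g)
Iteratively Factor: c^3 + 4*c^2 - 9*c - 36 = (c + 3)*(c^2 + c - 12) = (c - 3)*(c + 3)*(c + 4)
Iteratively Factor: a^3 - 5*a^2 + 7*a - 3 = (a - 1)*(a^2 - 4*a + 3) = (a - 1)^2*(a - 3)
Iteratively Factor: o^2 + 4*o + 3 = (o + 1)*(o + 3)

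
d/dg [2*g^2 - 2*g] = 4*g - 2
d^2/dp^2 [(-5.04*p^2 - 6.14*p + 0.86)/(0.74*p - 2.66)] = (1.77635683940025e-15*p^2 + 7.105427357601e-15*p - 94.552128)/(0.405224*p^3 - 4.369848*p^2 + 15.707832*p - 18.821096)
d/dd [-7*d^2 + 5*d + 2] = 5 - 14*d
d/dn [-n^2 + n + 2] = 1 - 2*n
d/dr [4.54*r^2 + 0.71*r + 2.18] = 9.08*r + 0.71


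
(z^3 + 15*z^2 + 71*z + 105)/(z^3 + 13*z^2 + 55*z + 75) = (z + 7)/(z + 5)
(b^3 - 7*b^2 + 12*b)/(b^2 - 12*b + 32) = b*(b - 3)/(b - 8)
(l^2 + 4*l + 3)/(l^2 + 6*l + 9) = (l + 1)/(l + 3)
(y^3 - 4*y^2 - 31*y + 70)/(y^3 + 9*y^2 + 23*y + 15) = (y^2 - 9*y + 14)/(y^2 + 4*y + 3)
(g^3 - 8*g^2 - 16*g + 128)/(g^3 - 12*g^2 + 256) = (g - 4)/(g - 8)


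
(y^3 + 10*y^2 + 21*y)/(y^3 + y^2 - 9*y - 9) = y*(y + 7)/(y^2 - 2*y - 3)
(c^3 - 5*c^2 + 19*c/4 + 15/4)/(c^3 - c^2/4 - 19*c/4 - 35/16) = 4*(c - 3)/(4*c + 7)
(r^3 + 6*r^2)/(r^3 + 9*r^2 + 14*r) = r*(r + 6)/(r^2 + 9*r + 14)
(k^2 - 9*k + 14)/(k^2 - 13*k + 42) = (k - 2)/(k - 6)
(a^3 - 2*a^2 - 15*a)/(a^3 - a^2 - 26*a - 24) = a*(-a^2 + 2*a + 15)/(-a^3 + a^2 + 26*a + 24)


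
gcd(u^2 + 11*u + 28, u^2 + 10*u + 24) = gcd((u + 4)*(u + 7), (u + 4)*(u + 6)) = u + 4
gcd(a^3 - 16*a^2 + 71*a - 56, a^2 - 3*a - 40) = a - 8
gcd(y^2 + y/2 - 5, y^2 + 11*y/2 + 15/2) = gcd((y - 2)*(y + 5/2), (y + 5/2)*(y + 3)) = y + 5/2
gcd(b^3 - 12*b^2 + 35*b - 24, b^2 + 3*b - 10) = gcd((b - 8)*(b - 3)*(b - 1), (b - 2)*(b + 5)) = 1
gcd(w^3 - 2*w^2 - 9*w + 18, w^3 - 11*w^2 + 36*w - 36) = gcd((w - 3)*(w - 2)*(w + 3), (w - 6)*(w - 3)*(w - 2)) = w^2 - 5*w + 6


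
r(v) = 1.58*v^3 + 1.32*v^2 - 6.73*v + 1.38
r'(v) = 4.74*v^2 + 2.64*v - 6.73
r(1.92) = 4.51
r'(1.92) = 15.81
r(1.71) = 1.63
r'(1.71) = 11.64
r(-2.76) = -3.21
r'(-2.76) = 22.09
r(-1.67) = 8.94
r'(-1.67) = 2.08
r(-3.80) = -40.68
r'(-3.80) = 51.68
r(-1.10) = 8.28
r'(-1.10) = -3.90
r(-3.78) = -39.66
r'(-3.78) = 51.02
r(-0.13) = 2.27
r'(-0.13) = -6.99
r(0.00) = 1.38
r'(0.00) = -6.73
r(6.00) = 349.80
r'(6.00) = 179.75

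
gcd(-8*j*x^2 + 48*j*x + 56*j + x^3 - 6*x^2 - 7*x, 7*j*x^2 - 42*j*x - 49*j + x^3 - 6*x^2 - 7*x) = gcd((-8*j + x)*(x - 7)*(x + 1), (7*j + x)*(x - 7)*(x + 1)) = x^2 - 6*x - 7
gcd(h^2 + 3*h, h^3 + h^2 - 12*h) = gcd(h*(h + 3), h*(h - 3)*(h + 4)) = h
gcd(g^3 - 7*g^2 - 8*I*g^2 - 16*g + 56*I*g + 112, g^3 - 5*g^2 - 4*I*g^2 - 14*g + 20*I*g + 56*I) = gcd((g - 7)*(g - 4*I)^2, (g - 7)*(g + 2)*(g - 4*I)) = g^2 + g*(-7 - 4*I) + 28*I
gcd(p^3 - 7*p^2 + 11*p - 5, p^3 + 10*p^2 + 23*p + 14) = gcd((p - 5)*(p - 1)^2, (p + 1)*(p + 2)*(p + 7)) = 1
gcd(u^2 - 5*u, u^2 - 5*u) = u^2 - 5*u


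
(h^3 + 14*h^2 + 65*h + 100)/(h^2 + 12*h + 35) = (h^2 + 9*h + 20)/(h + 7)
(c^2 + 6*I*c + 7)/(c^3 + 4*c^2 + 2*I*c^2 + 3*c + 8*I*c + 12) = (c + 7*I)/(c^2 + c*(4 + 3*I) + 12*I)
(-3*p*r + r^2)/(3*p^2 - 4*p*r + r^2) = -r/(p - r)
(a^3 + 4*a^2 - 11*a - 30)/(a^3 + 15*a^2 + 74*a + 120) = (a^2 - a - 6)/(a^2 + 10*a + 24)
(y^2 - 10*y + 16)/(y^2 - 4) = (y - 8)/(y + 2)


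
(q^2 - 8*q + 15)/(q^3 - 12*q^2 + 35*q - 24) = (q - 5)/(q^2 - 9*q + 8)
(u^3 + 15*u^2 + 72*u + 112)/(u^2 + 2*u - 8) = (u^2 + 11*u + 28)/(u - 2)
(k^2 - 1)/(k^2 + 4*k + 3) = (k - 1)/(k + 3)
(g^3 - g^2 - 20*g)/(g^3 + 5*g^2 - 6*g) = (g^2 - g - 20)/(g^2 + 5*g - 6)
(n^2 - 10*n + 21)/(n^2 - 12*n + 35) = (n - 3)/(n - 5)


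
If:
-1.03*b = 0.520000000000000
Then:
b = -0.50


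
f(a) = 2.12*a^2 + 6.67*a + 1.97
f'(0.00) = 6.67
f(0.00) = 1.97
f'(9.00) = 44.83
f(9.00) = 233.72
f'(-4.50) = -12.41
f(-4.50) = 14.88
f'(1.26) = 12.01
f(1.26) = 13.74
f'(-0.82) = 3.19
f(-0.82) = -2.07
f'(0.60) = 9.21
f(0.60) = 6.74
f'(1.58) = 13.37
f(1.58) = 17.80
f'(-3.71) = -9.06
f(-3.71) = 6.40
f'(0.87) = 10.36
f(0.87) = 9.38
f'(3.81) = 22.82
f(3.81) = 58.16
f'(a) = 4.24*a + 6.67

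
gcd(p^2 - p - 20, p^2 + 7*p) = 1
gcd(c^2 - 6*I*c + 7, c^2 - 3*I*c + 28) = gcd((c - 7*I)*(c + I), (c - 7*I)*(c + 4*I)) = c - 7*I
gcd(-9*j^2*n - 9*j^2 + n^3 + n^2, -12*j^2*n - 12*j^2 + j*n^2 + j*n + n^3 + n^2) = 3*j*n + 3*j - n^2 - n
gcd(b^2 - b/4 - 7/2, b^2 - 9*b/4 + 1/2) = b - 2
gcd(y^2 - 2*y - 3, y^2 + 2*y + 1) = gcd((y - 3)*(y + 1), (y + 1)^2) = y + 1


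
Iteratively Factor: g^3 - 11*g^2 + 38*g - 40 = (g - 4)*(g^2 - 7*g + 10) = (g - 5)*(g - 4)*(g - 2)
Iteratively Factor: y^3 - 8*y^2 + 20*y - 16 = (y - 2)*(y^2 - 6*y + 8) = (y - 2)^2*(y - 4)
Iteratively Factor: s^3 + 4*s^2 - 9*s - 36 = (s + 4)*(s^2 - 9) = (s - 3)*(s + 4)*(s + 3)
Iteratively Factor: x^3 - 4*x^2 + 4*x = (x - 2)*(x^2 - 2*x) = x*(x - 2)*(x - 2)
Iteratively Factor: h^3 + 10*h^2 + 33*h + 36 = (h + 4)*(h^2 + 6*h + 9) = (h + 3)*(h + 4)*(h + 3)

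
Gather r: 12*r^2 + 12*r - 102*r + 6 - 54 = 12*r^2 - 90*r - 48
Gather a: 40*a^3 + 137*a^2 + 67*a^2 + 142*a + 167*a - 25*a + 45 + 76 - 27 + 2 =40*a^3 + 204*a^2 + 284*a + 96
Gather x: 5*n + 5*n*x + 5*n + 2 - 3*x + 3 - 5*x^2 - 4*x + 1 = 10*n - 5*x^2 + x*(5*n - 7) + 6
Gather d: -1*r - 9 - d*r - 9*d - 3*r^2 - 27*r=d*(-r - 9) - 3*r^2 - 28*r - 9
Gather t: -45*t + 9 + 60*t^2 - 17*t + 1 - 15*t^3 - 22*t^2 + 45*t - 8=-15*t^3 + 38*t^2 - 17*t + 2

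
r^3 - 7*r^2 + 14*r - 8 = (r - 4)*(r - 2)*(r - 1)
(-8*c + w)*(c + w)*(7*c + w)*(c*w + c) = -56*c^4*w - 56*c^4 - 57*c^3*w^2 - 57*c^3*w + c*w^4 + c*w^3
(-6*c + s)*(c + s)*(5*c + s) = -30*c^3 - 31*c^2*s + s^3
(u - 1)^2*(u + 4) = u^3 + 2*u^2 - 7*u + 4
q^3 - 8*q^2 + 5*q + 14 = (q - 7)*(q - 2)*(q + 1)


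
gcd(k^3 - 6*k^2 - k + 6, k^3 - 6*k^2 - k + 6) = k^3 - 6*k^2 - k + 6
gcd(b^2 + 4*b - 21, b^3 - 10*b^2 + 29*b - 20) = 1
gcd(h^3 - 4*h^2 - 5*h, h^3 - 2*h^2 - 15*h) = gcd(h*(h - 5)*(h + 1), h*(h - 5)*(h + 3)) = h^2 - 5*h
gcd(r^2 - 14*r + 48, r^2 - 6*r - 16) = r - 8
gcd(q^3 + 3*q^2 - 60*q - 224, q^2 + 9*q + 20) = q + 4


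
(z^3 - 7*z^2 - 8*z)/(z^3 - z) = (z - 8)/(z - 1)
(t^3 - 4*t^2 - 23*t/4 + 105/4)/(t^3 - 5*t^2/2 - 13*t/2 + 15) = (t - 7/2)/(t - 2)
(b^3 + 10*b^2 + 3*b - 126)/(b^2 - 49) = (b^2 + 3*b - 18)/(b - 7)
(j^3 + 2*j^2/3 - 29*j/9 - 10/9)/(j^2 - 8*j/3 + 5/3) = (3*j^2 + 7*j + 2)/(3*(j - 1))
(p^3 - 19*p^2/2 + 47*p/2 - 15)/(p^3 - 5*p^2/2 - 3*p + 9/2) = (2*p^2 - 17*p + 30)/(2*p^2 - 3*p - 9)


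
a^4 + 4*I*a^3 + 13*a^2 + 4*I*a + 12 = (a - 2*I)*(a - I)*(a + I)*(a + 6*I)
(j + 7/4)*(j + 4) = j^2 + 23*j/4 + 7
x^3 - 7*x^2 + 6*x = x*(x - 6)*(x - 1)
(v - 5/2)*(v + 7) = v^2 + 9*v/2 - 35/2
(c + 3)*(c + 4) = c^2 + 7*c + 12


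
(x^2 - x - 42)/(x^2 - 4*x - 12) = (-x^2 + x + 42)/(-x^2 + 4*x + 12)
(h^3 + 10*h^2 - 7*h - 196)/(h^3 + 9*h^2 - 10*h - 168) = (h + 7)/(h + 6)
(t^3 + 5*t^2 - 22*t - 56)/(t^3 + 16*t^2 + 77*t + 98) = (t - 4)/(t + 7)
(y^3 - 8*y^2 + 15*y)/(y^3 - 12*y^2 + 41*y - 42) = y*(y - 5)/(y^2 - 9*y + 14)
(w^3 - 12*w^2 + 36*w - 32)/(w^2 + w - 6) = (w^2 - 10*w + 16)/(w + 3)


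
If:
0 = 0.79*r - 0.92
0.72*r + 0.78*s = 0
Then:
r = 1.16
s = -1.07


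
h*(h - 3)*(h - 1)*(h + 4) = h^4 - 13*h^2 + 12*h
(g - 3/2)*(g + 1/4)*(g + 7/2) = g^3 + 9*g^2/4 - 19*g/4 - 21/16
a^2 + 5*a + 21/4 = (a + 3/2)*(a + 7/2)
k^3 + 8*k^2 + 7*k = k*(k + 1)*(k + 7)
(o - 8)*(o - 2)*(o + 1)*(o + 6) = o^4 - 3*o^3 - 48*o^2 + 52*o + 96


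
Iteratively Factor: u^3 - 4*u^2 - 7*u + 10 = (u + 2)*(u^2 - 6*u + 5) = (u - 1)*(u + 2)*(u - 5)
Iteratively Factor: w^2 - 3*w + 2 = (w - 2)*(w - 1)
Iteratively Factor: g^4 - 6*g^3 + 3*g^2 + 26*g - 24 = (g - 3)*(g^3 - 3*g^2 - 6*g + 8) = (g - 4)*(g - 3)*(g^2 + g - 2) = (g - 4)*(g - 3)*(g + 2)*(g - 1)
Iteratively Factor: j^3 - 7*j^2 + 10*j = (j - 2)*(j^2 - 5*j) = j*(j - 2)*(j - 5)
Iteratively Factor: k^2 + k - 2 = (k + 2)*(k - 1)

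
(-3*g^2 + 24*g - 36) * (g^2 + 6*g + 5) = -3*g^4 + 6*g^3 + 93*g^2 - 96*g - 180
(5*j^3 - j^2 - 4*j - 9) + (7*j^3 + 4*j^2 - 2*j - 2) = 12*j^3 + 3*j^2 - 6*j - 11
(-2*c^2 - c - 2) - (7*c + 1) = -2*c^2 - 8*c - 3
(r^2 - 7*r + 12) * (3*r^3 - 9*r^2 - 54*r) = 3*r^5 - 30*r^4 + 45*r^3 + 270*r^2 - 648*r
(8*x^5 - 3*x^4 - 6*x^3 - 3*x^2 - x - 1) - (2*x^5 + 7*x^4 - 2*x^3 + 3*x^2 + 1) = 6*x^5 - 10*x^4 - 4*x^3 - 6*x^2 - x - 2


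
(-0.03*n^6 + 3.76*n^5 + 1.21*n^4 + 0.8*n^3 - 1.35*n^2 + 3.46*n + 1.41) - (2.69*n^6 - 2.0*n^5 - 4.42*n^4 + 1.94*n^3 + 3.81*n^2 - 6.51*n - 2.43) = -2.72*n^6 + 5.76*n^5 + 5.63*n^4 - 1.14*n^3 - 5.16*n^2 + 9.97*n + 3.84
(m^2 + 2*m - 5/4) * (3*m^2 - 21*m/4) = 3*m^4 + 3*m^3/4 - 57*m^2/4 + 105*m/16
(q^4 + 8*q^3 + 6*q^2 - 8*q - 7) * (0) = 0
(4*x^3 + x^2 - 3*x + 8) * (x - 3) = 4*x^4 - 11*x^3 - 6*x^2 + 17*x - 24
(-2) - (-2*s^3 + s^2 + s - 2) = 2*s^3 - s^2 - s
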